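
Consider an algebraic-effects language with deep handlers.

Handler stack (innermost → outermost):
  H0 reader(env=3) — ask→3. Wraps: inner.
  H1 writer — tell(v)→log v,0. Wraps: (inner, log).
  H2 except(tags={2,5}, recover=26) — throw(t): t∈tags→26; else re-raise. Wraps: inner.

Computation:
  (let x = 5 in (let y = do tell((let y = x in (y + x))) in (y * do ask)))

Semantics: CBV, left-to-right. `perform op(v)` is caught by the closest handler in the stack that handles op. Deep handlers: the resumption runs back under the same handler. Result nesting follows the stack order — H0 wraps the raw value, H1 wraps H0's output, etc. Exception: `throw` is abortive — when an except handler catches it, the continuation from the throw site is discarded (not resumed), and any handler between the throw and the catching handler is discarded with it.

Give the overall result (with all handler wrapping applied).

Answer: (0, (10))

Working:
tell(10) @ H1 ⇒ log+=10
ask @ H0 ⇒ 3
H0 returns 0
H1 returns (0, (10))
H2 returns (0, (10))
= (0, (10))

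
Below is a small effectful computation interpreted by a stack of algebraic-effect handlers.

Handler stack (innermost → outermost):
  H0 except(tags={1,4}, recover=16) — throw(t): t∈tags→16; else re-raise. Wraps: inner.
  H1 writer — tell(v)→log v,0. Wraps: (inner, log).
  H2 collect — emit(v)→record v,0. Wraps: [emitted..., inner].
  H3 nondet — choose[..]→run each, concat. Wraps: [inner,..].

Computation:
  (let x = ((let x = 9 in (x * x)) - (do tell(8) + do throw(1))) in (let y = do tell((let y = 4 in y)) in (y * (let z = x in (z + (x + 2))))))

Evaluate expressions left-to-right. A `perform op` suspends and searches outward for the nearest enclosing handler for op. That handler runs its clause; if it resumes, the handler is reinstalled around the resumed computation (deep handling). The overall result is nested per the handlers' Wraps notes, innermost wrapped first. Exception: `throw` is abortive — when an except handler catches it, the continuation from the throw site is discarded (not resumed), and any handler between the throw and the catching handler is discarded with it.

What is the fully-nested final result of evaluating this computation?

Answer: [[(16, (8))]]

Step-by-step:
tell(8) @ H1 ⇒ log+=8
throw(1) @ H0 caught ⇒ 16
H1 returns (16, (8))
H2 returns [(16, (8))]
H3 returns [[(16, (8))]]
= [[(16, (8))]]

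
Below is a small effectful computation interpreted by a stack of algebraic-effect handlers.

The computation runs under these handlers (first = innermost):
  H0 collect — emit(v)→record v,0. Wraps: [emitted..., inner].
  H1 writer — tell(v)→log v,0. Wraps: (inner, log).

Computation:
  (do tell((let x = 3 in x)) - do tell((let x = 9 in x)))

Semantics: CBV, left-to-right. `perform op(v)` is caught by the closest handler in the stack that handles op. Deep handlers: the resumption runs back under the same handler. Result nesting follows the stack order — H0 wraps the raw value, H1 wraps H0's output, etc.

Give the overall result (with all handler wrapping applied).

Answer: ([0], (3, 9))

Working:
tell(3) @ H1 ⇒ log+=3
tell(9) @ H1 ⇒ log+=9
H0 returns [0]
H1 returns ([0], (3, 9))
= ([0], (3, 9))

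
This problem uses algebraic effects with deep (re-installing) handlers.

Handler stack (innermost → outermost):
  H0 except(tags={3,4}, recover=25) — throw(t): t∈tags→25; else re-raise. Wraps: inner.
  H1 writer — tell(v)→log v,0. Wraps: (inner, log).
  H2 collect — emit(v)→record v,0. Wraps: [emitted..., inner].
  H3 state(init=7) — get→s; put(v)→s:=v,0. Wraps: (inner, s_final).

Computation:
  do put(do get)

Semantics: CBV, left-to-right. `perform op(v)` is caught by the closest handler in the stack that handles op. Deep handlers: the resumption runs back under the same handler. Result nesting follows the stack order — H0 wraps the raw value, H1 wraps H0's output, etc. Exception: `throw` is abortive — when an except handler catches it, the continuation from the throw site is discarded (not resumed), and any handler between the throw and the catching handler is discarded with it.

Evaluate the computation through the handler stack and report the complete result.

Answer: ([(0, ())], 7)

Step-by-step:
get @ H3 ⇒ 7
put(7) @ H3 ⇒ s:=7
H0 returns 0
H1 returns (0, ())
H2 returns [(0, ())]
H3 returns ([(0, ())], 7)
= ([(0, ())], 7)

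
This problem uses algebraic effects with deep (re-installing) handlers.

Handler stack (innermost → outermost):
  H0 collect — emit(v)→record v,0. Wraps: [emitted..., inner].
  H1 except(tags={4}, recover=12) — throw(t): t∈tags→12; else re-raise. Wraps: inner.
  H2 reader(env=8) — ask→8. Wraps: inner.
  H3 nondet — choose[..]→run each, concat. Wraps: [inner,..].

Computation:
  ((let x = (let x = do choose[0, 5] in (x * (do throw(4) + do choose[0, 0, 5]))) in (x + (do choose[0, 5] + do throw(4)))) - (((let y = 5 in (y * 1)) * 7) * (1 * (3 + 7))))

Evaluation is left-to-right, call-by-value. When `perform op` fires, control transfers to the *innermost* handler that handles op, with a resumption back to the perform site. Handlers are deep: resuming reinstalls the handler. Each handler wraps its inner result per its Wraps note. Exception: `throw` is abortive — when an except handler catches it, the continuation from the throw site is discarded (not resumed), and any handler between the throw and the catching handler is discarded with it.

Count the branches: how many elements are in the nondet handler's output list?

Evaluation trace:
choose[0, 5] @ H3
  branch[0] choose=0:
    throw(4) @ H1 caught ⇒ 12
    H2 returns 12
    H3 returns [12]
  branch[1] choose=5:
    throw(4) @ H1 caught ⇒ 12
    H2 returns 12
    H3 returns [12]
= [12, 12]

Answer: 2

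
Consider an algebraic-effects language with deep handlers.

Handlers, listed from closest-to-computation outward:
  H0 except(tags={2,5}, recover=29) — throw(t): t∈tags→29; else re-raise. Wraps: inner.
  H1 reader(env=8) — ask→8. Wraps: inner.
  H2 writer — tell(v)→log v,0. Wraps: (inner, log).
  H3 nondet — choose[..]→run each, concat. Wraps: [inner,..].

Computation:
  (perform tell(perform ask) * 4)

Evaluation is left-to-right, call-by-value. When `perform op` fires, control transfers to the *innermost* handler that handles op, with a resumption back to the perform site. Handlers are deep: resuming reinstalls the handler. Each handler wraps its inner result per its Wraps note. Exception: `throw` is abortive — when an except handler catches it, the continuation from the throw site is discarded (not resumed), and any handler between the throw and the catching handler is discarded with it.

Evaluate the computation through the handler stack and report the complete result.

Working:
ask @ H1 ⇒ 8
tell(8) @ H2 ⇒ log+=8
H0 returns 0
H1 returns 0
H2 returns (0, (8))
H3 returns [(0, (8))]
= [(0, (8))]

Answer: [(0, (8))]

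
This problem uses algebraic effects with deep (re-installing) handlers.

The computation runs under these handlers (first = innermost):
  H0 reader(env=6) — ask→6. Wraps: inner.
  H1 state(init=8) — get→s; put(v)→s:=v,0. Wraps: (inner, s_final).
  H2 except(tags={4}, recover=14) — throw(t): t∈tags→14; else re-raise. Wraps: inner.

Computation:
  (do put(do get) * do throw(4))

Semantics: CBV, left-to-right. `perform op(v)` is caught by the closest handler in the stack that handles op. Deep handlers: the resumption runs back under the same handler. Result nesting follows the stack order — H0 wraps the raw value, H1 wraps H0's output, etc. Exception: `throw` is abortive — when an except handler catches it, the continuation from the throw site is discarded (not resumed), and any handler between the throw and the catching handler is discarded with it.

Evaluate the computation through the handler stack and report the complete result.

Answer: 14

Evaluation trace:
get @ H1 ⇒ 8
put(8) @ H1 ⇒ s:=8
throw(4) @ H2 caught ⇒ 14
= 14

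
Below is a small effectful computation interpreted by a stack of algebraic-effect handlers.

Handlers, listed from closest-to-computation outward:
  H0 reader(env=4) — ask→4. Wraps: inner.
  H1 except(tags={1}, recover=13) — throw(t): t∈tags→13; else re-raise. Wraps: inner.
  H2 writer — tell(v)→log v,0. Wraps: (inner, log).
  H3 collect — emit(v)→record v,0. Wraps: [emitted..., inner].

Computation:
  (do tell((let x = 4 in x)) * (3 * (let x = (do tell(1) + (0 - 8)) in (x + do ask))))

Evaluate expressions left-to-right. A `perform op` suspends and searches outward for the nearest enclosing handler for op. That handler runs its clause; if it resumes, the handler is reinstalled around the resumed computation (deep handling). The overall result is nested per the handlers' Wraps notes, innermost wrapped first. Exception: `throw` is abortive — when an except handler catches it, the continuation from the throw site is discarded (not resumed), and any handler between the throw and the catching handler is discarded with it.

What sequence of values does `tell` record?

Evaluation trace:
tell(4) @ H2 ⇒ log+=4
tell(1) @ H2 ⇒ log+=1
ask @ H0 ⇒ 4
H0 returns 0
H1 returns 0
H2 returns (0, (4, 1))
H3 returns [(0, (4, 1))]
= [(0, (4, 1))]

Answer: (4, 1)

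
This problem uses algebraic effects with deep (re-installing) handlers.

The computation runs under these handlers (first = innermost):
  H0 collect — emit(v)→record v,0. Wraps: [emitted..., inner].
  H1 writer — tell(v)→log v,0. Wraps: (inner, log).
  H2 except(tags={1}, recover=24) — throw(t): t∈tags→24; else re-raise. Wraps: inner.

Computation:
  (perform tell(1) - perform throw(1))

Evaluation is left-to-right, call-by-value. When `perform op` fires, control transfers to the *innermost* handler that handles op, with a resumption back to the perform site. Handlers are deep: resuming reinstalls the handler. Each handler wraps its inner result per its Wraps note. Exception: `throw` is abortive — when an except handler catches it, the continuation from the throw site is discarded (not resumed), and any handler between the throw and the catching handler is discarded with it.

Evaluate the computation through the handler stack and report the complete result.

Step-by-step:
tell(1) @ H1 ⇒ log+=1
throw(1) @ H2 caught ⇒ 24
= 24

Answer: 24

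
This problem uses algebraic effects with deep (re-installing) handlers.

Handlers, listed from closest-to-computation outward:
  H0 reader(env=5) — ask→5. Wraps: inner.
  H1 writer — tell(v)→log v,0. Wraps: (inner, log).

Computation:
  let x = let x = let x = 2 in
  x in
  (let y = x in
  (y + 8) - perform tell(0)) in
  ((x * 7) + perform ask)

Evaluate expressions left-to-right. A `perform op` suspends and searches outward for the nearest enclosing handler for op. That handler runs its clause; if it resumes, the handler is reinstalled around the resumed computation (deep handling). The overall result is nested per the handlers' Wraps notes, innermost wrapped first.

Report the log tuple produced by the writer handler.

Step-by-step:
tell(0) @ H1 ⇒ log+=0
ask @ H0 ⇒ 5
H0 returns 75
H1 returns (75, (0))
= (75, (0))

Answer: (0)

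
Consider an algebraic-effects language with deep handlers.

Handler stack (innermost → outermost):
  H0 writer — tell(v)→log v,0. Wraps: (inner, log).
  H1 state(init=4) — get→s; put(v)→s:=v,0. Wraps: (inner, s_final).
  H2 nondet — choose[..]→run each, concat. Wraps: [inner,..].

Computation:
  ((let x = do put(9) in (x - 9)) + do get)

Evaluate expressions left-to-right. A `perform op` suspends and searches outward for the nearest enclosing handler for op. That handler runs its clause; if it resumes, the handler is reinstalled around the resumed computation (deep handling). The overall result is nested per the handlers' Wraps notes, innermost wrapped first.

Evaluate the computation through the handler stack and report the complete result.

Answer: [((0, ()), 9)]

Working:
put(9) @ H1 ⇒ s:=9
get @ H1 ⇒ 9
H0 returns (0, ())
H1 returns ((0, ()), 9)
H2 returns [((0, ()), 9)]
= [((0, ()), 9)]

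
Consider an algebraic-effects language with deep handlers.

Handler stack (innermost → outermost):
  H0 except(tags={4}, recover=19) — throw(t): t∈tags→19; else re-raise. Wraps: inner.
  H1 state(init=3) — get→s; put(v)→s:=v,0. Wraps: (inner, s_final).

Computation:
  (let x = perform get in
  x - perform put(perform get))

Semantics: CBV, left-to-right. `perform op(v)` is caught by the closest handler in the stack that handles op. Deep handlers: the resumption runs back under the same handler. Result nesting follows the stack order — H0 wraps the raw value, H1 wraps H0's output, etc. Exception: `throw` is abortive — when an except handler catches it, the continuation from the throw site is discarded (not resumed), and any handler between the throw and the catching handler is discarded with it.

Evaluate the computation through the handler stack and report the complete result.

Answer: (3, 3)

Step-by-step:
get @ H1 ⇒ 3
get @ H1 ⇒ 3
put(3) @ H1 ⇒ s:=3
H0 returns 3
H1 returns (3, 3)
= (3, 3)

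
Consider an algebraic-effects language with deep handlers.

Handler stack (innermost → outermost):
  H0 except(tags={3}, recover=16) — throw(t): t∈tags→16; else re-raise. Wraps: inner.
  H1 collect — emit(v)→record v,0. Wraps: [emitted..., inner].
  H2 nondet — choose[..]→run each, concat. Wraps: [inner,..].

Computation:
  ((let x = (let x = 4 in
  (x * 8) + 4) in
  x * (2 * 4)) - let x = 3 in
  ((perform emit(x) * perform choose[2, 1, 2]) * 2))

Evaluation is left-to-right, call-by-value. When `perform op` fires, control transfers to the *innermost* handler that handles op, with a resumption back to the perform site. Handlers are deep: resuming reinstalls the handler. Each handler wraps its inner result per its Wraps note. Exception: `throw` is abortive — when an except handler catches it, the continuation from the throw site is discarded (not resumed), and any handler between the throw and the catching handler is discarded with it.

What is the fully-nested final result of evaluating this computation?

Evaluation trace:
emit(3) @ H1 ⇒ out+=3
choose[2, 1, 2] @ H2
  branch[0] choose=2:
    H0 returns 288
    H1 returns [3, 288]
    H2 returns [[3, 288]]
  branch[1] choose=1:
    H0 returns 288
    H1 returns [3, 288]
    H2 returns [[3, 288]]
  branch[2] choose=2:
    H0 returns 288
    H1 returns [3, 288]
    H2 returns [[3, 288]]
= [[3, 288], [3, 288], [3, 288]]

Answer: [[3, 288], [3, 288], [3, 288]]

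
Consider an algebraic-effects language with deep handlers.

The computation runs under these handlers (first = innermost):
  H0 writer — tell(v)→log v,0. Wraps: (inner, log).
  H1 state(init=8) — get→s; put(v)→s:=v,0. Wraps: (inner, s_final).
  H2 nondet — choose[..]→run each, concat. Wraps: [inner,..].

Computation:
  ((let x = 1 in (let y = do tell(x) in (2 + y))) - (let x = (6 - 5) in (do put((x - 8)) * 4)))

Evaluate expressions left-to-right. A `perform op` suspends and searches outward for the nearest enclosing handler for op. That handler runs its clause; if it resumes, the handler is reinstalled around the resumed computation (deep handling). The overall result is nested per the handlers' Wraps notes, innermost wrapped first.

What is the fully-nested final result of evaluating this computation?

Answer: [((2, (1)), -7)]

Evaluation trace:
tell(1) @ H0 ⇒ log+=1
put(-7) @ H1 ⇒ s:=-7
H0 returns (2, (1))
H1 returns ((2, (1)), -7)
H2 returns [((2, (1)), -7)]
= [((2, (1)), -7)]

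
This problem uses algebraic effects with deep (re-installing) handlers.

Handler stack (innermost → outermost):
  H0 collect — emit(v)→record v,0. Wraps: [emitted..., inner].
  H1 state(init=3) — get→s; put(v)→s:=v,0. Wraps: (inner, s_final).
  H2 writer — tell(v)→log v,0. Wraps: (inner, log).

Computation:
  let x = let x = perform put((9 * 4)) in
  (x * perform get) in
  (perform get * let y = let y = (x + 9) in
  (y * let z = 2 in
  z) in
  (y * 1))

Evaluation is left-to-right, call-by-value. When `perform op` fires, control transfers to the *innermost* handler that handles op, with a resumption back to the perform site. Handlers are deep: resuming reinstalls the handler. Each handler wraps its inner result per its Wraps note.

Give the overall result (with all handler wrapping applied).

Step-by-step:
put(36) @ H1 ⇒ s:=36
get @ H1 ⇒ 36
get @ H1 ⇒ 36
H0 returns [648]
H1 returns ([648], 36)
H2 returns (([648], 36), ())
= (([648], 36), ())

Answer: (([648], 36), ())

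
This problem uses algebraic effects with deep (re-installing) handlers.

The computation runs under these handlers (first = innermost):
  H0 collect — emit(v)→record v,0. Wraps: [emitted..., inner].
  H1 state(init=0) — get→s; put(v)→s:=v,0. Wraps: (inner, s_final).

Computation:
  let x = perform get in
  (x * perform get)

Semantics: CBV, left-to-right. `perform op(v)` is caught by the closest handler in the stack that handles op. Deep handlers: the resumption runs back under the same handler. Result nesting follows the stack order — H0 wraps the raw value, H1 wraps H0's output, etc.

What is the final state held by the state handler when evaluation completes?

Answer: 0

Step-by-step:
get @ H1 ⇒ 0
get @ H1 ⇒ 0
H0 returns [0]
H1 returns ([0], 0)
= ([0], 0)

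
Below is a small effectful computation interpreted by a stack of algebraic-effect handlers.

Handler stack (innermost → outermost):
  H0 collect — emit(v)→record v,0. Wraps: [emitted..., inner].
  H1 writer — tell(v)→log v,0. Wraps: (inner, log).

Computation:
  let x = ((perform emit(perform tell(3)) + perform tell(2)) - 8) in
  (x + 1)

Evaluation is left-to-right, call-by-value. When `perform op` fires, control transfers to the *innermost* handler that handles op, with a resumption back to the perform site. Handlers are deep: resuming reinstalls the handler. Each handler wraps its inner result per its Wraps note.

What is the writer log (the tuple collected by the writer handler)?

Answer: (3, 2)

Working:
tell(3) @ H1 ⇒ log+=3
emit(0) @ H0 ⇒ out+=0
tell(2) @ H1 ⇒ log+=2
H0 returns [0, -7]
H1 returns ([0, -7], (3, 2))
= ([0, -7], (3, 2))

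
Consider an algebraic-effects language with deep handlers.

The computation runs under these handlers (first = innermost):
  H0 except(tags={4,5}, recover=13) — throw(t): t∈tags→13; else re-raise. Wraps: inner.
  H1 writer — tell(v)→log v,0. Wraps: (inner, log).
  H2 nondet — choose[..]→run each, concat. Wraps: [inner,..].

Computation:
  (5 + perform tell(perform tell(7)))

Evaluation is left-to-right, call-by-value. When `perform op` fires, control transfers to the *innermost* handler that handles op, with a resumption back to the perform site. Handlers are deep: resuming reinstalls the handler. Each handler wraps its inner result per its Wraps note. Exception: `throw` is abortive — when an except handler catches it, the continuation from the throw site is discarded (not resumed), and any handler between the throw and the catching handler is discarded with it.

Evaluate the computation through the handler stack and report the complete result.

Working:
tell(7) @ H1 ⇒ log+=7
tell(0) @ H1 ⇒ log+=0
H0 returns 5
H1 returns (5, (7, 0))
H2 returns [(5, (7, 0))]
= [(5, (7, 0))]

Answer: [(5, (7, 0))]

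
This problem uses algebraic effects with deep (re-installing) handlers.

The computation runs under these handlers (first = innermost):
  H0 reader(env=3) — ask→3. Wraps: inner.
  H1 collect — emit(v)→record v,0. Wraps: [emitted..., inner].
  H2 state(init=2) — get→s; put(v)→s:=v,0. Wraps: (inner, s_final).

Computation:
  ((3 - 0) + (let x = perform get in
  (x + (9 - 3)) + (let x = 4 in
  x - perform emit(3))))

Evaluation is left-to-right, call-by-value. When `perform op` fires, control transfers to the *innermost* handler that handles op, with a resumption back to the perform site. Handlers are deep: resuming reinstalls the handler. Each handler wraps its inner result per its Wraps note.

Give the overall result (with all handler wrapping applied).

Evaluation trace:
get @ H2 ⇒ 2
emit(3) @ H1 ⇒ out+=3
H0 returns 15
H1 returns [3, 15]
H2 returns ([3, 15], 2)
= ([3, 15], 2)

Answer: ([3, 15], 2)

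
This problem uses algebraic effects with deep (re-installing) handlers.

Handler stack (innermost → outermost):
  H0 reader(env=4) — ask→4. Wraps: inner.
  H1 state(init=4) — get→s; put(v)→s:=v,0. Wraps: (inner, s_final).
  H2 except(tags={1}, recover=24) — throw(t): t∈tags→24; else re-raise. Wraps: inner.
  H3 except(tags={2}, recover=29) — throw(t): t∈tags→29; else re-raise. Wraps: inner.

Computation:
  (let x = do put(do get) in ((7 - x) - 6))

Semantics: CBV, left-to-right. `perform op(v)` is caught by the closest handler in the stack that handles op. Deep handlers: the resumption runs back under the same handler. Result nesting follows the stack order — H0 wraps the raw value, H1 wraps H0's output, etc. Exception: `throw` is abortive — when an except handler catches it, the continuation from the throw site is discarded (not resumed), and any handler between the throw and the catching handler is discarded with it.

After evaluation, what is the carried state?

Answer: 4

Working:
get @ H1 ⇒ 4
put(4) @ H1 ⇒ s:=4
H0 returns 1
H1 returns (1, 4)
H2 returns (1, 4)
H3 returns (1, 4)
= (1, 4)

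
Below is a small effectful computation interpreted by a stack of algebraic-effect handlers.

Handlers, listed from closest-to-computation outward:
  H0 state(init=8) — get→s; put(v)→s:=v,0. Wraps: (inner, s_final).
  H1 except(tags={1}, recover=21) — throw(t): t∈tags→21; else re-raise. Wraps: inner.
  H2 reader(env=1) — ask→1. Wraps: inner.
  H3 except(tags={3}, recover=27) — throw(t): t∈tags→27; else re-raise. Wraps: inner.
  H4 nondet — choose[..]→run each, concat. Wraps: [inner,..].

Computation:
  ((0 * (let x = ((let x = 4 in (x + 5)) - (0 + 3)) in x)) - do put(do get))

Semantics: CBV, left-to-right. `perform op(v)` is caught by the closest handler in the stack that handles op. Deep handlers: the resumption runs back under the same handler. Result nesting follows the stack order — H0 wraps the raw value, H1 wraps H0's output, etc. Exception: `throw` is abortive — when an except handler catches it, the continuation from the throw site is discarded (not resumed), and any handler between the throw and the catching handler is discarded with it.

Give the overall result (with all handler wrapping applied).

Answer: [(0, 8)]

Evaluation trace:
get @ H0 ⇒ 8
put(8) @ H0 ⇒ s:=8
H0 returns (0, 8)
H1 returns (0, 8)
H2 returns (0, 8)
H3 returns (0, 8)
H4 returns [(0, 8)]
= [(0, 8)]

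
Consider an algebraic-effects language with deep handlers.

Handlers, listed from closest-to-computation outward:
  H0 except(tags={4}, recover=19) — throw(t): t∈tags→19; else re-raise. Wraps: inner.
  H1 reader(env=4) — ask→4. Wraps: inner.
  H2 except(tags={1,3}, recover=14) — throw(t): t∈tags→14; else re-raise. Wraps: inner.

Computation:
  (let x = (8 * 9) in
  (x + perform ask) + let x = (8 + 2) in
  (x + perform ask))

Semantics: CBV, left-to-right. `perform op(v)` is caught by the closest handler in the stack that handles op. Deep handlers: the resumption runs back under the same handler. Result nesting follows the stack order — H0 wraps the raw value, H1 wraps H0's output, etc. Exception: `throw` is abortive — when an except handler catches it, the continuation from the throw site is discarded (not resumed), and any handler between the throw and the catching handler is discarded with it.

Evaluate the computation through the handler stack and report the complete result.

Answer: 90

Evaluation trace:
ask @ H1 ⇒ 4
ask @ H1 ⇒ 4
H0 returns 90
H1 returns 90
H2 returns 90
= 90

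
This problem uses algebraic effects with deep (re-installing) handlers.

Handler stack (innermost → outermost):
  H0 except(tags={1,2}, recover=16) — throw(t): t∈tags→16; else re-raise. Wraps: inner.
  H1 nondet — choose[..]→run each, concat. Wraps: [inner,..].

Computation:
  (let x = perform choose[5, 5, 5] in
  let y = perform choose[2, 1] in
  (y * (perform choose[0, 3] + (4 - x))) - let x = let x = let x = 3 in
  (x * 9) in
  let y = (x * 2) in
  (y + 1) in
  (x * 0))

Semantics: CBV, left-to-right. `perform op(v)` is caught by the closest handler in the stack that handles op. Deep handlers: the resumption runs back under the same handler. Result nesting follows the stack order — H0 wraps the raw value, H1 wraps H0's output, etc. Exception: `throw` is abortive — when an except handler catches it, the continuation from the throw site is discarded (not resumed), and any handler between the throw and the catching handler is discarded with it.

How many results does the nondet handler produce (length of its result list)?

Working:
choose[5, 5, 5] @ H1
  branch[0] choose=5:
    choose[2, 1] @ H1
      branch[0] choose=2:
        choose[0, 3] @ H1
          branch[0] choose=0:
            H0 returns -2
            H1 returns [-2]
          branch[1] choose=3:
            H0 returns 4
            H1 returns [4]
      branch[1] choose=1:
        choose[0, 3] @ H1
          branch[0] choose=0:
            H0 returns -1
            H1 returns [-1]
          branch[1] choose=3:
            H0 returns 2
            H1 returns [2]
  branch[1] choose=5:
    choose[2, 1] @ H1
      branch[0] choose=2:
        choose[0, 3] @ H1
          branch[0] choose=0:
            H0 returns -2
            H1 returns [-2]
          branch[1] choose=3:
            H0 returns 4
            H1 returns [4]
      branch[1] choose=1:
        choose[0, 3] @ H1
          branch[0] choose=0:
            H0 returns -1
            H1 returns [-1]
          branch[1] choose=3:
            H0 returns 2
            H1 returns [2]
  branch[2] choose=5:
    choose[2, 1] @ H1
      branch[0] choose=2:
        choose[0, 3] @ H1
          branch[0] choose=0:
            H0 returns -2
            H1 returns [-2]
          branch[1] choose=3:
            H0 returns 4
            H1 returns [4]
      branch[1] choose=1:
        choose[0, 3] @ H1
          branch[0] choose=0:
            H0 returns -1
            H1 returns [-1]
          branch[1] choose=3:
            H0 returns 2
            H1 returns [2]
= [-2, 4, -1, 2, -2, 4, -1, 2, -2, 4, -1, 2]

Answer: 12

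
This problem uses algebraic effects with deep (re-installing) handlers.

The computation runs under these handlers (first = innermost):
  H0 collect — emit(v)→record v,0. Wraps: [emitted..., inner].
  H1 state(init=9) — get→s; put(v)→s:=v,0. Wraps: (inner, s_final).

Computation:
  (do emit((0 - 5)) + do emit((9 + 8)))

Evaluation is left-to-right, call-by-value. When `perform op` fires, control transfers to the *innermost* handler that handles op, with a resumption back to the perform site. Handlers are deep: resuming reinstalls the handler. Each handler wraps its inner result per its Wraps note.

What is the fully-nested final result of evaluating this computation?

Evaluation trace:
emit(-5) @ H0 ⇒ out+=-5
emit(17) @ H0 ⇒ out+=17
H0 returns [-5, 17, 0]
H1 returns ([-5, 17, 0], 9)
= ([-5, 17, 0], 9)

Answer: ([-5, 17, 0], 9)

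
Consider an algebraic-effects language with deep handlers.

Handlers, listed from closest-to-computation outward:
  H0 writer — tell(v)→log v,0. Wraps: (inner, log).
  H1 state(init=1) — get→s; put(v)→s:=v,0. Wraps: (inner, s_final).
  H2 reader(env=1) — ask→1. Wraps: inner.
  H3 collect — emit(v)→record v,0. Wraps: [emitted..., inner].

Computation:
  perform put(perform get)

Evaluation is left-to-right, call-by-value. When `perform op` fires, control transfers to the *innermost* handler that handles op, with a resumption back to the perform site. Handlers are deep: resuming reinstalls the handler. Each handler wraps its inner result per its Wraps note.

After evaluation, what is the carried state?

Working:
get @ H1 ⇒ 1
put(1) @ H1 ⇒ s:=1
H0 returns (0, ())
H1 returns ((0, ()), 1)
H2 returns ((0, ()), 1)
H3 returns [((0, ()), 1)]
= [((0, ()), 1)]

Answer: 1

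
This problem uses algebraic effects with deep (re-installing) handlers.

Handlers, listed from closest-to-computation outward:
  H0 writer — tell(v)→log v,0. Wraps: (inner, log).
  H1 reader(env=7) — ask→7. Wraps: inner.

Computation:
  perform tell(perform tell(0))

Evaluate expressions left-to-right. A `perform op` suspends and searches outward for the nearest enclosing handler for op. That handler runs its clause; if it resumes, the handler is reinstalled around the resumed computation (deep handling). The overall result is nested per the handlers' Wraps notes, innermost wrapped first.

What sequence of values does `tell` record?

Working:
tell(0) @ H0 ⇒ log+=0
tell(0) @ H0 ⇒ log+=0
H0 returns (0, (0, 0))
H1 returns (0, (0, 0))
= (0, (0, 0))

Answer: (0, 0)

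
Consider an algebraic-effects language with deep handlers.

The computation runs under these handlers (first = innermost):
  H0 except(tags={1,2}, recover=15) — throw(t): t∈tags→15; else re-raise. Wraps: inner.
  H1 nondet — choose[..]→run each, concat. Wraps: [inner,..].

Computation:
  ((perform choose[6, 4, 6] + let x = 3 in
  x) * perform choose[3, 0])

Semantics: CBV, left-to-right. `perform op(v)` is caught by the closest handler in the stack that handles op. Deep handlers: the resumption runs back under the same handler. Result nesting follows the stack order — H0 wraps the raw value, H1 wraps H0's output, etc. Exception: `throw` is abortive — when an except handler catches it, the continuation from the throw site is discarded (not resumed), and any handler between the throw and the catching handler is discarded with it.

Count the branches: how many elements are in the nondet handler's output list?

Step-by-step:
choose[6, 4, 6] @ H1
  branch[0] choose=6:
    choose[3, 0] @ H1
      branch[0] choose=3:
        H0 returns 27
        H1 returns [27]
      branch[1] choose=0:
        H0 returns 0
        H1 returns [0]
  branch[1] choose=4:
    choose[3, 0] @ H1
      branch[0] choose=3:
        H0 returns 21
        H1 returns [21]
      branch[1] choose=0:
        H0 returns 0
        H1 returns [0]
  branch[2] choose=6:
    choose[3, 0] @ H1
      branch[0] choose=3:
        H0 returns 27
        H1 returns [27]
      branch[1] choose=0:
        H0 returns 0
        H1 returns [0]
= [27, 0, 21, 0, 27, 0]

Answer: 6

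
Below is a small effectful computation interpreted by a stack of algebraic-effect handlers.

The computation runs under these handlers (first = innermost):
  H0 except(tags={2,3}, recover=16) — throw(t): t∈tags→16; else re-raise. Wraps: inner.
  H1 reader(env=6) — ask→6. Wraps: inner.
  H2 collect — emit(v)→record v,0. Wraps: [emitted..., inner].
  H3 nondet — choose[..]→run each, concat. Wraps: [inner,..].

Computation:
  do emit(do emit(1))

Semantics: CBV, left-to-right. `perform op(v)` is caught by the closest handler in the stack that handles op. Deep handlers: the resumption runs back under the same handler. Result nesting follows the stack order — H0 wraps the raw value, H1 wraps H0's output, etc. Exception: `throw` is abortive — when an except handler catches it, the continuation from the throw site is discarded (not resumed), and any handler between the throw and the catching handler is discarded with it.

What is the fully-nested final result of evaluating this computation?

Answer: [[1, 0, 0]]

Step-by-step:
emit(1) @ H2 ⇒ out+=1
emit(0) @ H2 ⇒ out+=0
H0 returns 0
H1 returns 0
H2 returns [1, 0, 0]
H3 returns [[1, 0, 0]]
= [[1, 0, 0]]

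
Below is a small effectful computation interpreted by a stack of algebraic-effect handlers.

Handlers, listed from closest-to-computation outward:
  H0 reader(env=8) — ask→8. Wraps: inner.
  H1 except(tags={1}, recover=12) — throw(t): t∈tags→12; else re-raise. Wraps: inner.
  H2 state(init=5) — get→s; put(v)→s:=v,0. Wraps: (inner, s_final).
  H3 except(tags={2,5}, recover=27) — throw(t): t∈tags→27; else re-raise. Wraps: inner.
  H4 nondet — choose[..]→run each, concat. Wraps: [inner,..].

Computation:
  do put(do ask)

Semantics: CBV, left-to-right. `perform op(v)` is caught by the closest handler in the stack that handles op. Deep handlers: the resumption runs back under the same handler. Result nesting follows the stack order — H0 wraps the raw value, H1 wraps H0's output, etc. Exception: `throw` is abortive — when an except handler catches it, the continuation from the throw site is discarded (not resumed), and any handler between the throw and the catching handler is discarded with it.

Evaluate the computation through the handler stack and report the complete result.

Working:
ask @ H0 ⇒ 8
put(8) @ H2 ⇒ s:=8
H0 returns 0
H1 returns 0
H2 returns (0, 8)
H3 returns (0, 8)
H4 returns [(0, 8)]
= [(0, 8)]

Answer: [(0, 8)]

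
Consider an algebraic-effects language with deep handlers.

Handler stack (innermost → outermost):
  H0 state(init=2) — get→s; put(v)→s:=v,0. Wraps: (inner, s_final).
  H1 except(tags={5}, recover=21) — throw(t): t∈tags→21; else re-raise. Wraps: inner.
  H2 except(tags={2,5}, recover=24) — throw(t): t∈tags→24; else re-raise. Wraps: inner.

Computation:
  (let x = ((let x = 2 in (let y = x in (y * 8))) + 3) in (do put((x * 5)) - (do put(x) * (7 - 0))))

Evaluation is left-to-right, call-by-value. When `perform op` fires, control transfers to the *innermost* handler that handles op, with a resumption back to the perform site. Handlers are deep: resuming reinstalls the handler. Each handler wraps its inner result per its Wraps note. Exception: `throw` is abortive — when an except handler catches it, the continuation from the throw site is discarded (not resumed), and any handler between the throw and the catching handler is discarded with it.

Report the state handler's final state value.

Evaluation trace:
put(95) @ H0 ⇒ s:=95
put(19) @ H0 ⇒ s:=19
H0 returns (0, 19)
H1 returns (0, 19)
H2 returns (0, 19)
= (0, 19)

Answer: 19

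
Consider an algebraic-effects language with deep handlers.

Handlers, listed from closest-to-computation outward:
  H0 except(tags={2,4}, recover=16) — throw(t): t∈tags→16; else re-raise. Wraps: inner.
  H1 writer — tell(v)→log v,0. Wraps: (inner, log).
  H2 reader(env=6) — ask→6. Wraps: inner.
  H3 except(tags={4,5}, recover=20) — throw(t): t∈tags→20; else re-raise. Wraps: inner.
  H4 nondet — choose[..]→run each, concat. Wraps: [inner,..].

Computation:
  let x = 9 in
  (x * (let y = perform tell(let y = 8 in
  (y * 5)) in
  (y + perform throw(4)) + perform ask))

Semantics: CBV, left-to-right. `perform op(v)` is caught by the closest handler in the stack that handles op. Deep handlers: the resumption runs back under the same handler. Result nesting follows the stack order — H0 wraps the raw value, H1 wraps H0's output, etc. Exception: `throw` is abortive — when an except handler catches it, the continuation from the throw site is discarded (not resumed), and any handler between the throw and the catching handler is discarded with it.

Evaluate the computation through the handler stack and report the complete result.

Answer: [(16, (40))]

Working:
tell(40) @ H1 ⇒ log+=40
throw(4) @ H0 caught ⇒ 16
H1 returns (16, (40))
H2 returns (16, (40))
H3 returns (16, (40))
H4 returns [(16, (40))]
= [(16, (40))]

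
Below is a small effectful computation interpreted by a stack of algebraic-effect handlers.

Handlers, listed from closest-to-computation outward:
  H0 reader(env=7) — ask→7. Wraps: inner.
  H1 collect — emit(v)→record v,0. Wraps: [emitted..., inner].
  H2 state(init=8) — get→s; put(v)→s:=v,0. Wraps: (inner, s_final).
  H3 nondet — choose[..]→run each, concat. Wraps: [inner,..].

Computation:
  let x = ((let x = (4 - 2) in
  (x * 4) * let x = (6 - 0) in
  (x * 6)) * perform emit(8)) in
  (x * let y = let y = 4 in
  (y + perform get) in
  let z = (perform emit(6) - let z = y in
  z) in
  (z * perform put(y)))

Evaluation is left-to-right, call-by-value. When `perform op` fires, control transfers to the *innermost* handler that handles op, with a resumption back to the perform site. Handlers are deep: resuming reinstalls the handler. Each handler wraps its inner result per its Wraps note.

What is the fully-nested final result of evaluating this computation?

Answer: [([8, 6, 0], 12)]

Evaluation trace:
emit(8) @ H1 ⇒ out+=8
get @ H2 ⇒ 8
emit(6) @ H1 ⇒ out+=6
put(12) @ H2 ⇒ s:=12
H0 returns 0
H1 returns [8, 6, 0]
H2 returns ([8, 6, 0], 12)
H3 returns [([8, 6, 0], 12)]
= [([8, 6, 0], 12)]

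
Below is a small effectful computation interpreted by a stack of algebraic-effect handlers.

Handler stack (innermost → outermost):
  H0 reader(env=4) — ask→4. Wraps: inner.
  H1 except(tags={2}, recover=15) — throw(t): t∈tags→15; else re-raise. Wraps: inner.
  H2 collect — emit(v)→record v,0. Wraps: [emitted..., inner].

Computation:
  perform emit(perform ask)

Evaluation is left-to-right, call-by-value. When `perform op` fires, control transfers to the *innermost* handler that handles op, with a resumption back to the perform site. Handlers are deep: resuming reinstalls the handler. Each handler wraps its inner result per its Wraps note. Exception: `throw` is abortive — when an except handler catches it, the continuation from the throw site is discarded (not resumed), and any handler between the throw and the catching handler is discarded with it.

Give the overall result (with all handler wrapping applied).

Answer: [4, 0]

Working:
ask @ H0 ⇒ 4
emit(4) @ H2 ⇒ out+=4
H0 returns 0
H1 returns 0
H2 returns [4, 0]
= [4, 0]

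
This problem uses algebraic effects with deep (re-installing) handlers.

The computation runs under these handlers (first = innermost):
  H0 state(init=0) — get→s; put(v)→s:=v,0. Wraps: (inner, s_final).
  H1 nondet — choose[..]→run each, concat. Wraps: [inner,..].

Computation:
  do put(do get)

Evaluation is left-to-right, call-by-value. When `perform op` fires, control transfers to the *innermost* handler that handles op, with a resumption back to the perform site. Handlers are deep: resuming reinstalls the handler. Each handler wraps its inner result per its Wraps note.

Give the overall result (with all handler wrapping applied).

Step-by-step:
get @ H0 ⇒ 0
put(0) @ H0 ⇒ s:=0
H0 returns (0, 0)
H1 returns [(0, 0)]
= [(0, 0)]

Answer: [(0, 0)]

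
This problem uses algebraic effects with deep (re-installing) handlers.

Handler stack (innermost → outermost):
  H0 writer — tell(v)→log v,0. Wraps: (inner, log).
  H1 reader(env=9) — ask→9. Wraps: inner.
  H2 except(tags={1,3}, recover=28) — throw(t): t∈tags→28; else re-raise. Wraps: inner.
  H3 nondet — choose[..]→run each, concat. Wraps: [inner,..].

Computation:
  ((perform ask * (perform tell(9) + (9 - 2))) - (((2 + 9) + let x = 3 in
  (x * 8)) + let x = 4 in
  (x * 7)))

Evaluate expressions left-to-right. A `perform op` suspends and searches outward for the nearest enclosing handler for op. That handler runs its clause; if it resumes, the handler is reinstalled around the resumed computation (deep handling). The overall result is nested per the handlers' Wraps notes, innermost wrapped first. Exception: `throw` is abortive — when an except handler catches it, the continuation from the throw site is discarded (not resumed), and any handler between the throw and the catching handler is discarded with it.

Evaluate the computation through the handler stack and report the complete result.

Answer: [(0, (9))]

Evaluation trace:
ask @ H1 ⇒ 9
tell(9) @ H0 ⇒ log+=9
H0 returns (0, (9))
H1 returns (0, (9))
H2 returns (0, (9))
H3 returns [(0, (9))]
= [(0, (9))]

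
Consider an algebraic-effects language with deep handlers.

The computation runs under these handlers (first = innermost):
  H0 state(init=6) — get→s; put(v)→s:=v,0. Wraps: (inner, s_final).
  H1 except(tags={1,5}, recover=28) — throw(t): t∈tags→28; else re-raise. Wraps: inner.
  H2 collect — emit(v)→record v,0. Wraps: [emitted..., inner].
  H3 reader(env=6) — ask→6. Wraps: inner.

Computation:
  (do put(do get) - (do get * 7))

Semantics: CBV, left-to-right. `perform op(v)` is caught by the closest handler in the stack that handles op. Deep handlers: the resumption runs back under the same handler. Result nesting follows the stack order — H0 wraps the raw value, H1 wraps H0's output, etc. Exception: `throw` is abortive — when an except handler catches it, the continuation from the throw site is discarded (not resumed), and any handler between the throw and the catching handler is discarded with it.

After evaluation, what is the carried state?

Answer: 6

Step-by-step:
get @ H0 ⇒ 6
put(6) @ H0 ⇒ s:=6
get @ H0 ⇒ 6
H0 returns (-42, 6)
H1 returns (-42, 6)
H2 returns [(-42, 6)]
H3 returns [(-42, 6)]
= [(-42, 6)]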